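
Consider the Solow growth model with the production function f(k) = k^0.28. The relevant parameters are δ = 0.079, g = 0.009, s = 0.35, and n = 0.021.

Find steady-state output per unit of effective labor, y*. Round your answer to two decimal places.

y* = 1.57

Steady state requires s·f(k) = (n + g + δ)·k, i.e. s·k^α = (n + g + δ)·k.
Dividing both sides by k: k^(1−α) = s / (n + g + δ).
k^0.72 = 0.35 / (0.021 + 0.009 + 0.079) = 0.35 / 0.109 = 3.2110
k* = 3.2110^(1/0.72) ≈ 5.0544
y* = (k*)^α = 5.0544^0.28 ≈ 1.5741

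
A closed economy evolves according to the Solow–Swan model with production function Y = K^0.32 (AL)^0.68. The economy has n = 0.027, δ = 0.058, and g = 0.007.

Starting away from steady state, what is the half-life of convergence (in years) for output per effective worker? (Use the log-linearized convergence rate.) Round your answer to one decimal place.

half-life ≈ 11.1 years

Near the steady state the convergence rate is λ = (1 − α)(n + g + δ).
λ = (1 − 0.32) × 0.092 = 0.68 × 0.092 = 0.06256
Half-life = ln 2 / λ = 0.6931 / 0.06256 ≈ 11.08 years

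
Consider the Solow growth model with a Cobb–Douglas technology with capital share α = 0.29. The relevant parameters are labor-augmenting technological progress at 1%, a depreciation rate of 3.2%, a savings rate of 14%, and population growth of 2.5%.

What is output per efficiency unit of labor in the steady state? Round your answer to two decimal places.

In steady state, investment equals break-even investment: s·k^α = (n + g + δ)·k.
Rearranging, k^(1−α) = s / (n + g + δ).
k^0.71 = 0.14 / (0.025 + 0.010 + 0.032) = 0.14 / 0.067 = 2.0896
k* = 2.0896^(1/0.71) ≈ 2.8235
y* = (k*)^α = 2.8235^0.29 ≈ 1.3512

y* = 1.35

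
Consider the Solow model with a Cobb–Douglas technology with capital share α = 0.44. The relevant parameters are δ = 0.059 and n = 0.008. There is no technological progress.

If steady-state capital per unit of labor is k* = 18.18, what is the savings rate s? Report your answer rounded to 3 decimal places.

At the steady state, Δk = 0, so s·k^α = (n + δ)·k.
So s / (n + δ) = (k*)^(1−α) = 18.18^0.56 = 5.0743.
Therefore s = 5.0743 × (n + δ) = 5.0743 × 0.067 = 0.3400.

s ≈ 0.340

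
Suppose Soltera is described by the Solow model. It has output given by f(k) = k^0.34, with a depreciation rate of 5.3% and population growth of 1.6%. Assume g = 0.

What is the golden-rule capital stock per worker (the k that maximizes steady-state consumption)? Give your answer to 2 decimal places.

k_gold ≈ 11.21

The golden rule sets f'(k) = n + δ, i.e. α·k^(α−1) = n + δ.
So k^(1−α) = α / (n + δ) = 0.34 / 0.069 = 4.9275.
k_gold = 4.9275^(1/0.66) ≈ 11.2056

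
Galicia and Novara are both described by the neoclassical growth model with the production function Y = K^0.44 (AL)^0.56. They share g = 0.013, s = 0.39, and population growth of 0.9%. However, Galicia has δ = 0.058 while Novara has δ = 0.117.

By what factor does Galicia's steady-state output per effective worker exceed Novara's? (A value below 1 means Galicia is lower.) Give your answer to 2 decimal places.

Steady-state y* = [s/(n + g + δ)]^(α/(1−α)), so the ratio is [ (s_G/(n + g + δ)_G) / (s_N/(n + g + δ)_N) ]^0.7857.
s_G/(n + g + δ)_G = 0.39/0.080 = 4.8750; s_N/(n + g + δ)_N = 0.39/0.139 = 2.8058.
Ratio = (4.8750/2.8058)^0.7857 = 1.7375^0.7857 ≈ 1.5435

ratio ≈ 1.54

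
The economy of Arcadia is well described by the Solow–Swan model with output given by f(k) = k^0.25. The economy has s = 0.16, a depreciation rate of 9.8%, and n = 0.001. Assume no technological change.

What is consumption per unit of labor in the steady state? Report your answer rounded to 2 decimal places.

c* = 0.99

At the steady state, Δk = 0, so s·k^α = (n + δ)·k.
Rearranging, k^(1−α) = s / (n + δ).
k^0.75 = 0.16 / (0.001 + 0.098) = 0.16 / 0.099 = 1.6162
k* = 1.6162^(1/0.75) ≈ 1.8967
y* = (k*)^α = 1.8967^0.25 ≈ 1.1735
c* = (1 − s)·y* = (1 − 0.16) × 1.1735 ≈ 0.9857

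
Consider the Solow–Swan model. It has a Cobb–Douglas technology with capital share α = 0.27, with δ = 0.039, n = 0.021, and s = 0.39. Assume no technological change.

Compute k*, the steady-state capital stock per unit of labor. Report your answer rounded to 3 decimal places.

k* ≈ 12.989

In steady state, investment equals break-even investment: s·k^α = (n + δ)·k.
Rearranging, k^(1−α) = s / (n + δ).
k^0.73 = 0.39 / (0.021 + 0.039) = 0.39 / 0.060 = 6.5000
k* = 6.5000^(1/0.73) ≈ 12.9891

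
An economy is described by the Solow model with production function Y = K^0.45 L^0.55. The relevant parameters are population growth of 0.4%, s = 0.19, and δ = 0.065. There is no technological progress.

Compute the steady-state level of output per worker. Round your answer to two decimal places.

y* ≈ 2.29

In steady state, investment equals break-even investment: s·k^α = (n + δ)·k.
Rearranging, k^(1−α) = s / (n + δ).
k^0.55 = 0.19 / (0.004 + 0.065) = 0.19 / 0.069 = 2.7536
k* = 2.7536^(1/0.55) ≈ 6.3070
y* = (k*)^α = 6.3070^0.45 ≈ 2.2904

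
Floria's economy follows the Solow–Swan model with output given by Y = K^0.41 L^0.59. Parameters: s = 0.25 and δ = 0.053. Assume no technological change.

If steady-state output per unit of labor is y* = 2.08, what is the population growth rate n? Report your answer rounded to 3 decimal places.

n ≈ 0.034

At the steady state, Δk = 0, so s·k^α = (n + δ)·k.
Since y* = [s/(n + δ)]^(α/(1−α)), we have s/(n + δ) = (y*)^((1−α)/α) = 2.08^1.439 = 2.8688.
Therefore n + δ = s / 2.8688 = 0.25 / 2.8688 = 0.0871, so n = 0.0871 − 0.053 = 0.0341.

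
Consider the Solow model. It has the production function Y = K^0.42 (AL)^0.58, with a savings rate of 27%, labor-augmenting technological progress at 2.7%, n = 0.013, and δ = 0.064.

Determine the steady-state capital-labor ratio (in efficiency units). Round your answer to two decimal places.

Steady state requires s·f(k) = (n + g + δ)·k, i.e. s·k^α = (n + g + δ)·k.
Rearranging, k^(1−α) = s / (n + g + δ).
k^0.58 = 0.27 / (0.013 + 0.027 + 0.064) = 0.27 / 0.104 = 2.5962
k* = 2.5962^(1/0.58) ≈ 5.1806

k* = 5.18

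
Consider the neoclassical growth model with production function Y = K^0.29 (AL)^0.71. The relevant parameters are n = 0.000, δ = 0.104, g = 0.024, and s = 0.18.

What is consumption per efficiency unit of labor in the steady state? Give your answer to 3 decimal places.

c* ≈ 0.943

In steady state, investment equals break-even investment: s·k^α = (n + g + δ)·k.
Dividing both sides by k: k^(1−α) = s / (n + g + δ).
k^0.71 = 0.18 / (0.000 + 0.024 + 0.104) = 0.18 / 0.128 = 1.4063
k* = 1.4063^(1/0.71) ≈ 1.6164
y* = (k*)^α = 1.6164^0.29 ≈ 1.1494
c* = (1 − s)·y* = (1 − 0.18) × 1.1494 ≈ 0.9425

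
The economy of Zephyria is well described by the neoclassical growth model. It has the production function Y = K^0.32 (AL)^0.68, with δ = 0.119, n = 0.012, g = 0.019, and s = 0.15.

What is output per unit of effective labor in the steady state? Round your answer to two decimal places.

y* ≈ 1.00

In steady state, investment equals break-even investment: s·k^α = (n + g + δ)·k.
Rearranging, k^(1−α) = s / (n + g + δ).
k^0.68 = 0.15 / (0.012 + 0.019 + 0.119) = 0.15 / 0.150 = 1.0000
k* = 1.0000^(1/0.68) ≈ 1.0000
y* = (k*)^α = 1.0000^0.32 ≈ 1.0000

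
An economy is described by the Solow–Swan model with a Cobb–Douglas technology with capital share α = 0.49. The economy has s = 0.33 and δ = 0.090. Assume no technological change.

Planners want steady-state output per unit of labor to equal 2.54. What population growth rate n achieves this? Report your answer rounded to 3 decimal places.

n ≈ 0.035

Steady state requires s·f(k) = (n + δ)·k, i.e. s·k^α = (n + δ)·k.
Since y* = [s/(n + δ)]^(α/(1−α)), we have s/(n + δ) = (y*)^((1−α)/α) = 2.54^1.0408 = 2.6385.
Therefore n + δ = s / 2.6385 = 0.33 / 2.6385 = 0.1251, so n = 0.1251 − 0.090 = 0.0351.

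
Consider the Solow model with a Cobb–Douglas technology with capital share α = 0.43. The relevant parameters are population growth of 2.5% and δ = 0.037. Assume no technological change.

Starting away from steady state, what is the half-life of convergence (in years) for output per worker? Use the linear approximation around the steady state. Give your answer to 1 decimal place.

Near the steady state the convergence rate is λ = (1 − α)(n + δ).
λ = (1 − 0.43) × 0.062 = 0.57 × 0.062 = 0.03534
Half-life = ln 2 / λ = 0.6931 / 0.03534 ≈ 19.61 years

half-life ≈ 19.6 years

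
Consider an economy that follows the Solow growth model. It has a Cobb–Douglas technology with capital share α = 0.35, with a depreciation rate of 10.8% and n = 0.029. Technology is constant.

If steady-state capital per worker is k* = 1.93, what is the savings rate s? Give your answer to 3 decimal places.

s ≈ 0.210

In steady state, investment equals break-even investment: s·k^α = (n + δ)·k.
So s / (n + δ) = (k*)^(1−α) = 1.93^0.65 = 1.5332.
Therefore s = 1.5332 × (n + δ) = 1.5332 × 0.137 = 0.2100.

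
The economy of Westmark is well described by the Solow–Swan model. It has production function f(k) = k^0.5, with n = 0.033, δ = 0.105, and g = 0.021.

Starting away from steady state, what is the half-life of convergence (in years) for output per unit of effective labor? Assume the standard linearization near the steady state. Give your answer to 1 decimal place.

Near the steady state the convergence rate is λ = (1 − α)(n + g + δ).
λ = (1 − 0.5) × 0.159 = 0.5 × 0.159 = 0.0795
Half-life = ln 2 / λ = 0.6931 / 0.0795 ≈ 8.72 years

about 8.7 years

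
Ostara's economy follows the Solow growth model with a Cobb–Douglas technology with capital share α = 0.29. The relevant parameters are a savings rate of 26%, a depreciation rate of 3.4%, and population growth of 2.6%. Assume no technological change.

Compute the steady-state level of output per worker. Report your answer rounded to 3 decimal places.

y* = 1.820

At the steady state, Δk = 0, so s·k^α = (n + δ)·k.
Dividing both sides by k: k^(1−α) = s / (n + δ).
k^0.71 = 0.26 / (0.026 + 0.034) = 0.26 / 0.060 = 4.3333
k* = 4.3333^(1/0.71) ≈ 7.8873
y* = (k*)^α = 7.8873^0.29 ≈ 1.8202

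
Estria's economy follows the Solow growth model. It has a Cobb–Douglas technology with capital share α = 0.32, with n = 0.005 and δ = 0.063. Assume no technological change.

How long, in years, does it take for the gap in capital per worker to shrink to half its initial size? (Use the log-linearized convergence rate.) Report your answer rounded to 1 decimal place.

Near the steady state the convergence rate is λ = (1 − α)(n + δ).
λ = (1 − 0.32) × 0.068 = 0.68 × 0.068 = 0.04624
Half-life = ln 2 / λ = 0.6931 / 0.04624 ≈ 14.99 years

half-life ≈ 15.0 years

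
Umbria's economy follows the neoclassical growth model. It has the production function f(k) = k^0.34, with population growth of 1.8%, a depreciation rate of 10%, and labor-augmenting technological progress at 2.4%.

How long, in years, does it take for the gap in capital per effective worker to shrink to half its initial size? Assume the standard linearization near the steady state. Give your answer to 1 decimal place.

half-life ≈ 7.4 years

Near the steady state the convergence rate is λ = (1 − α)(n + g + δ).
λ = (1 − 0.34) × 0.142 = 0.66 × 0.142 = 0.09372
Half-life = ln 2 / λ = 0.6931 / 0.09372 ≈ 7.40 years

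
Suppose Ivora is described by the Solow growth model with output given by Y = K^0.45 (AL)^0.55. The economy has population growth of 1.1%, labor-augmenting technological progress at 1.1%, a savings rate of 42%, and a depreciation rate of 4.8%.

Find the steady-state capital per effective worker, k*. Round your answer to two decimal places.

k* ≈ 25.99

In steady state, investment equals break-even investment: s·k^α = (n + g + δ)·k.
Dividing both sides by k: k^(1−α) = s / (n + g + δ).
k^0.55 = 0.42 / (0.011 + 0.011 + 0.048) = 0.42 / 0.070 = 6.0000
k* = 6.0000^(1/0.55) ≈ 25.9908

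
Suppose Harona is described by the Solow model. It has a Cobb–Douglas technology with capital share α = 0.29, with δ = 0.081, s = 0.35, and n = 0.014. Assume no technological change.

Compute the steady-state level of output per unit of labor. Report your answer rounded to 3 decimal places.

y* = 1.703

At the steady state, Δk = 0, so s·k^α = (n + δ)·k.
Dividing both sides by k: k^(1−α) = s / (n + δ).
k^0.71 = 0.35 / (0.014 + 0.081) = 0.35 / 0.095 = 3.6842
k* = 3.6842^(1/0.71) ≈ 6.2758
y* = (k*)^α = 6.2758^0.29 ≈ 1.7034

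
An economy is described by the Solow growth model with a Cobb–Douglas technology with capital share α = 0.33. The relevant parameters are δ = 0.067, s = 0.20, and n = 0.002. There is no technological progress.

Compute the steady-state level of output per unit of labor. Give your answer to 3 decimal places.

y* = 1.689

At the steady state, Δk = 0, so s·k^α = (n + δ)·k.
Rearranging, k^(1−α) = s / (n + δ).
k^0.67 = 0.20 / (0.002 + 0.067) = 0.20 / 0.069 = 2.8986
k* = 2.8986^(1/0.67) ≈ 4.8959
y* = (k*)^α = 4.8959^0.33 ≈ 1.6891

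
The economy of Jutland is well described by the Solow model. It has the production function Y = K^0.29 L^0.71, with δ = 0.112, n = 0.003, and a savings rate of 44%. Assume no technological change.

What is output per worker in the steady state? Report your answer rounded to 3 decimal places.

y* = 1.730

In steady state, investment equals break-even investment: s·k^α = (n + δ)·k.
Dividing both sides by k: k^(1−α) = s / (n + δ).
k^0.71 = 0.44 / (0.003 + 0.112) = 0.44 / 0.115 = 3.8261
k* = 3.8261^(1/0.71) ≈ 6.6189
y* = (k*)^α = 6.6189^0.29 ≈ 1.7299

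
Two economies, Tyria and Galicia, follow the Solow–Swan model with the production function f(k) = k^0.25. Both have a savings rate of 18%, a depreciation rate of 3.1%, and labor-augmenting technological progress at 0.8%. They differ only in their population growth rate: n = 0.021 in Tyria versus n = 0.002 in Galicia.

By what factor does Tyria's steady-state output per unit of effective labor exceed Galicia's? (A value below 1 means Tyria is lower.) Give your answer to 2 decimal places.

Steady-state y* = [s/(n + g + δ)]^(α/(1−α)), so the ratio is [ (s_T/(n + g + δ)_T) / (s_G/(n + g + δ)_G) ]^0.3333.
s_T/(n + g + δ)_T = 0.18/0.060 = 3.0000; s_G/(n + g + δ)_G = 0.18/0.041 = 4.3902.
Ratio = (3.0000/4.3902)^0.3333 = 0.6833^0.3333 ≈ 0.8808

ratio ≈ 0.88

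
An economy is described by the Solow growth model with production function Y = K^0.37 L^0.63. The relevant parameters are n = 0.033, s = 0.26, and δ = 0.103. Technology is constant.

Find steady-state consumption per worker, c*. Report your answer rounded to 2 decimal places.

c* ≈ 1.08

At the steady state, Δk = 0, so s·k^α = (n + δ)·k.
Dividing both sides by k: k^(1−α) = s / (n + δ).
k^0.63 = 0.26 / (0.033 + 0.103) = 0.26 / 0.136 = 1.9118
k* = 1.9118^(1/0.63) ≈ 2.7973
y* = (k*)^α = 2.7973^0.37 ≈ 1.4632
c* = (1 − s)·y* = (1 − 0.26) × 1.4632 ≈ 1.0828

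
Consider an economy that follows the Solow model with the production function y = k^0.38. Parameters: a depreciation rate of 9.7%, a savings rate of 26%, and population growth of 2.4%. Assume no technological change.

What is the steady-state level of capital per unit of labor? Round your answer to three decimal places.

k* = 3.434

At the steady state, Δk = 0, so s·k^α = (n + δ)·k.
Dividing both sides by k: k^(1−α) = s / (n + δ).
k^0.62 = 0.26 / (0.024 + 0.097) = 0.26 / 0.121 = 2.1488
k* = 2.1488^(1/0.62) ≈ 3.4340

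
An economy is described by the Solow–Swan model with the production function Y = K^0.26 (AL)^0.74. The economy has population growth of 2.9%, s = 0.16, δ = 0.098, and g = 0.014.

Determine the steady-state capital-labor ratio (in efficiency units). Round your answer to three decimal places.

k* ≈ 1.186

Steady state requires s·f(k) = (n + g + δ)·k, i.e. s·k^α = (n + g + δ)·k.
Rearranging, k^(1−α) = s / (n + g + δ).
k^0.74 = 0.16 / (0.029 + 0.014 + 0.098) = 0.16 / 0.141 = 1.1348
k* = 1.1348^(1/0.74) ≈ 1.1864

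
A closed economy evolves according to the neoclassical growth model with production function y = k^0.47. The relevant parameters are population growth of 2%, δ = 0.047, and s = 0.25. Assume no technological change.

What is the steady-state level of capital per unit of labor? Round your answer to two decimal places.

k* = 11.99

In steady state, investment equals break-even investment: s·k^α = (n + δ)·k.
Rearranging, k^(1−α) = s / (n + δ).
k^0.53 = 0.25 / (0.020 + 0.047) = 0.25 / 0.067 = 3.7313
k* = 3.7313^(1/0.53) ≈ 11.9945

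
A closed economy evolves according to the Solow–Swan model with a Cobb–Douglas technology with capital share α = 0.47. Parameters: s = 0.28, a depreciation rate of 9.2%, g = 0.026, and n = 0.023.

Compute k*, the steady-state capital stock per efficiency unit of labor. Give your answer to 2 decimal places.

Steady state requires s·f(k) = (n + g + δ)·k, i.e. s·k^α = (n + g + δ)·k.
Rearranging, k^(1−α) = s / (n + g + δ).
k^0.53 = 0.28 / (0.023 + 0.026 + 0.092) = 0.28 / 0.141 = 1.9858
k* = 1.9858^(1/0.53) ≈ 3.6487

k* = 3.65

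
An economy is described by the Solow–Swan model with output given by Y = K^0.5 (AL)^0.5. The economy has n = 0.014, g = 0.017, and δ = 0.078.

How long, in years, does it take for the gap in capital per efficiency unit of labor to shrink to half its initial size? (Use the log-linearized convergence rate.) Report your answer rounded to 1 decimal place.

about 12.7 years

Near the steady state the convergence rate is λ = (1 − α)(n + g + δ).
λ = (1 − 0.5) × 0.109 = 0.5 × 0.109 = 0.0545
Half-life = ln 2 / λ = 0.6931 / 0.0545 ≈ 12.72 years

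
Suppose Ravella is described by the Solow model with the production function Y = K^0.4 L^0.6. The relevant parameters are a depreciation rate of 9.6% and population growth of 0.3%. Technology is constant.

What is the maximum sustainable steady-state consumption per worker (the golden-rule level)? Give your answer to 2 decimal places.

At the golden rule, f'(k) = n + δ, so α·k^(α−1) = n + δ and k_gold = (α/(n + δ))^(1/(1−α)).
k_gold = (0.4/0.099)^(1/0.6) = 4.0404^1.6667 ≈ 10.2501
c_gold = f(k_gold) − (n + δ)·k_gold = 2.5368 − 0.099×10.2501 ≈ 1.5220

c_gold ≈ 1.52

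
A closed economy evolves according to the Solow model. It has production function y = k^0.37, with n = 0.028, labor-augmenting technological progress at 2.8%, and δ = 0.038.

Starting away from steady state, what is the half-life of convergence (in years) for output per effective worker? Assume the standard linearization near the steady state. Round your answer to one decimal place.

half-life ≈ 11.7 years

Near the steady state the convergence rate is λ = (1 − α)(n + g + δ).
λ = (1 − 0.37) × 0.094 = 0.63 × 0.094 = 0.05922
Half-life = ln 2 / λ = 0.6931 / 0.05922 ≈ 11.70 years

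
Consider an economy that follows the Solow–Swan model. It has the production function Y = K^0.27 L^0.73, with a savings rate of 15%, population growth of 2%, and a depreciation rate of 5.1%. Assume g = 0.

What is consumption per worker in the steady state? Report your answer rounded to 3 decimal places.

At the steady state, Δk = 0, so s·k^α = (n + δ)·k.
Rearranging, k^(1−α) = s / (n + δ).
k^0.73 = 0.15 / (0.020 + 0.051) = 0.15 / 0.071 = 2.1127
k* = 2.1127^(1/0.73) ≈ 2.7860
y* = (k*)^α = 2.7860^0.27 ≈ 1.3187
c* = (1 − s)·y* = (1 − 0.15) × 1.3187 ≈ 1.1209

c* ≈ 1.121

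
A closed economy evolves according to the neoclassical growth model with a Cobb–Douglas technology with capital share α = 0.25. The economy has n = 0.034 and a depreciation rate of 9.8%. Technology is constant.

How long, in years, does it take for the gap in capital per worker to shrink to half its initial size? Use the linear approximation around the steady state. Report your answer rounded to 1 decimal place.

Near the steady state the convergence rate is λ = (1 − α)(n + δ).
λ = (1 − 0.25) × 0.132 = 0.75 × 0.132 = 0.0990
Half-life = ln 2 / λ = 0.6931 / 0.0990 ≈ 7.00 years

half-life ≈ 7.0 years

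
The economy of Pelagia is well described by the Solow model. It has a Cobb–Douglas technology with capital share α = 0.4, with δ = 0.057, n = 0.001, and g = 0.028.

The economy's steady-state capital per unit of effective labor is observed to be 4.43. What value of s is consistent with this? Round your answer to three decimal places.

s ≈ 0.210

Steady state requires s·f(k) = (n + g + δ)·k, i.e. s·k^α = (n + g + δ)·k.
So s / (n + g + δ) = (k*)^(1−α) = 4.43^0.6 = 2.4425.
Therefore s = 2.4425 × (n + g + δ) = 2.4425 × 0.086 = 0.2101.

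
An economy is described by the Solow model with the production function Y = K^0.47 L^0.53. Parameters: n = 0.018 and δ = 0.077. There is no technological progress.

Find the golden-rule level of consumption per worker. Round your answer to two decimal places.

c_gold ≈ 2.19

At the golden rule, f'(k) = n + δ, so α·k^(α−1) = n + δ and k_gold = (α/(n + δ))^(1/(1−α)).
k_gold = (0.47/0.095)^(1/0.53) = 4.9474^1.8868 ≈ 20.4245
c_gold = f(k_gold) − (n + δ)·k_gold = 4.1283 − 0.095×20.4245 ≈ 2.1880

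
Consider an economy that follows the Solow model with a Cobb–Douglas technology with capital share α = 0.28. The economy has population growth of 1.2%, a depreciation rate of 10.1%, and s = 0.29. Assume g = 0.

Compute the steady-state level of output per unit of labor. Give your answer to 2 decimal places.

In steady state, investment equals break-even investment: s·k^α = (n + δ)·k.
Dividing both sides by k: k^(1−α) = s / (n + δ).
k^0.72 = 0.29 / (0.012 + 0.101) = 0.29 / 0.113 = 2.5664
k* = 2.5664^(1/0.72) ≈ 3.7026
y* = (k*)^α = 3.7026^0.28 ≈ 1.4427

y* = 1.44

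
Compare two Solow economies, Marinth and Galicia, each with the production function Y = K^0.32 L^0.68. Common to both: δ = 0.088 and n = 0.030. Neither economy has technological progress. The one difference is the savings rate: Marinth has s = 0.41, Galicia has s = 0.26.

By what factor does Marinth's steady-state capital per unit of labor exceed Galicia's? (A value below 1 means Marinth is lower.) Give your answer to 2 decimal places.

Steady-state k* = [s/(n + δ)]^(1/(1−α)), so the ratio is [ (s_M/(n + δ)_M) / (s_G/(n + δ)_G) ]^1.4706.
s_M/(n + δ)_M = 0.41/0.118 = 3.4746; s_G/(n + δ)_G = 0.26/0.118 = 2.2034.
Ratio = (3.4746/2.2034)^1.4706 = 1.5769^1.4706 ≈ 1.9538

k*_M / k*_G ≈ 1.95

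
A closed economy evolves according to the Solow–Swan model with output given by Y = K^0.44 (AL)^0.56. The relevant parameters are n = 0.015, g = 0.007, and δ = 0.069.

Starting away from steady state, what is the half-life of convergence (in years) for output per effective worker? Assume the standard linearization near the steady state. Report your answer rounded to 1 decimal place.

half-life ≈ 13.6 years

Near the steady state the convergence rate is λ = (1 − α)(n + g + δ).
λ = (1 − 0.44) × 0.091 = 0.56 × 0.091 = 0.05096
Half-life = ln 2 / λ = 0.6931 / 0.05096 ≈ 13.60 years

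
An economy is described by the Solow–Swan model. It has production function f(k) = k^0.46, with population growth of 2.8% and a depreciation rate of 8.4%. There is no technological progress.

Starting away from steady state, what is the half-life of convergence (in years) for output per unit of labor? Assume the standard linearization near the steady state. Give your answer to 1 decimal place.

Near the steady state the convergence rate is λ = (1 − α)(n + δ).
λ = (1 − 0.46) × 0.112 = 0.54 × 0.112 = 0.06048
Half-life = ln 2 / λ = 0.6931 / 0.06048 ≈ 11.46 years

t_½ ≈ 11.5 years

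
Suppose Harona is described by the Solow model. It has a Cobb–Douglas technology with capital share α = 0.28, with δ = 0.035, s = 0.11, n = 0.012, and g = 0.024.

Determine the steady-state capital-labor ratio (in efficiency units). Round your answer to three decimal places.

k* = 1.837

Steady state requires s·f(k) = (n + g + δ)·k, i.e. s·k^α = (n + g + δ)·k.
Dividing both sides by k: k^(1−α) = s / (n + g + δ).
k^0.72 = 0.11 / (0.012 + 0.024 + 0.035) = 0.11 / 0.071 = 1.5493
k* = 1.5493^(1/0.72) ≈ 1.8369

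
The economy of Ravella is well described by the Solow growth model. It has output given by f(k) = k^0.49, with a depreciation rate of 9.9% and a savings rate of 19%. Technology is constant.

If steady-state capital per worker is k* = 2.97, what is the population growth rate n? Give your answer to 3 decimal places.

Steady state requires s·f(k) = (n + δ)·k, i.e. s·k^α = (n + δ)·k.
So s / (n + δ) = (k*)^(1−α) = 2.97^0.51 = 1.7422.
Therefore n + δ = s / 1.7422 = 0.19 / 1.7422 = 0.1091, so n = 0.1091 − 0.099 = 0.0101.

n ≈ 0.010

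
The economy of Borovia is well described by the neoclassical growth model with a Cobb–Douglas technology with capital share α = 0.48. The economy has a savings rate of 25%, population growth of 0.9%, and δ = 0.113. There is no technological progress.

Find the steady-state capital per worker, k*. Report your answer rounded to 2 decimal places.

Steady state requires s·f(k) = (n + δ)·k, i.e. s·k^α = (n + δ)·k.
Rearranging, k^(1−α) = s / (n + δ).
k^0.52 = 0.25 / (0.009 + 0.113) = 0.25 / 0.122 = 2.0492
k* = 2.0492^(1/0.52) ≈ 3.9738

k* ≈ 3.97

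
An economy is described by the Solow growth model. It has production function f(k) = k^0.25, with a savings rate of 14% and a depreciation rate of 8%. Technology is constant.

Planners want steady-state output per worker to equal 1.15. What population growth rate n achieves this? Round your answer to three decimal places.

n ≈ 0.012

In steady state, investment equals break-even investment: s·k^α = (n + δ)·k.
Since y* = [s/(n + δ)]^(α/(1−α)), we have s/(n + δ) = (y*)^((1−α)/α) = 1.15^3 = 1.5209.
Therefore n + δ = s / 1.5209 = 0.14 / 1.5209 = 0.0921, so n = 0.0921 − 0.080 = 0.0121.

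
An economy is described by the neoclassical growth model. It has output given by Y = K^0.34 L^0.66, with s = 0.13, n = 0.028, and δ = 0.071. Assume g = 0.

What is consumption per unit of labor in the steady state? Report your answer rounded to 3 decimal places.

Steady state requires s·f(k) = (n + δ)·k, i.e. s·k^α = (n + δ)·k.
Rearranging, k^(1−α) = s / (n + δ).
k^0.66 = 0.13 / (0.028 + 0.071) = 0.13 / 0.099 = 1.3131
k* = 1.3131^(1/0.66) ≈ 1.5109
y* = (k*)^α = 1.5109^0.34 ≈ 1.1506
c* = (1 − s)·y* = (1 − 0.13) × 1.1506 ≈ 1.0010

c* ≈ 1.001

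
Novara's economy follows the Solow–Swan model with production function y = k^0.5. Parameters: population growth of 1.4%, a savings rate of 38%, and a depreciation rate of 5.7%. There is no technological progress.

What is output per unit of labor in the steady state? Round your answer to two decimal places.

At the steady state, Δk = 0, so s·k^α = (n + δ)·k.
Dividing both sides by k: k^(1−α) = s / (n + δ).
k^0.5 = 0.38 / (0.014 + 0.057) = 0.38 / 0.071 = 5.3521
k* = 5.3521^(1/0.5) ≈ 28.6450
y* = (k*)^α = 28.6450^0.5 ≈ 5.3521

y* = 5.35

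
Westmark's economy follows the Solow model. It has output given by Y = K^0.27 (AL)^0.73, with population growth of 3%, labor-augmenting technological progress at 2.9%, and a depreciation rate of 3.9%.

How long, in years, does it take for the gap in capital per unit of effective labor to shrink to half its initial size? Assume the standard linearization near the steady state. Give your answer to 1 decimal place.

half-life ≈ 9.7 years

Near the steady state the convergence rate is λ = (1 − α)(n + g + δ).
λ = (1 − 0.27) × 0.098 = 0.73 × 0.098 = 0.07154
Half-life = ln 2 / λ = 0.6931 / 0.07154 ≈ 9.69 years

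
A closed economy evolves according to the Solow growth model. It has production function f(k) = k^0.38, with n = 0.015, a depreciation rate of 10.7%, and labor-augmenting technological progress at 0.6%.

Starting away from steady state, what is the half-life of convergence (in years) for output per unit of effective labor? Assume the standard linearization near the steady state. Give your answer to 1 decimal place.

Near the steady state the convergence rate is λ = (1 − α)(n + g + δ).
λ = (1 − 0.38) × 0.128 = 0.62 × 0.128 = 0.07936
Half-life = ln 2 / λ = 0.6931 / 0.07936 ≈ 8.73 years

half-life ≈ 8.7 years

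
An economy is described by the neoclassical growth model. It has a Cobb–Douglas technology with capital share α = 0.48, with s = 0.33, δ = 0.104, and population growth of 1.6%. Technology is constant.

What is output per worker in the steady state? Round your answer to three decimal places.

y* ≈ 2.544

Steady state requires s·f(k) = (n + δ)·k, i.e. s·k^α = (n + δ)·k.
Dividing both sides by k: k^(1−α) = s / (n + δ).
k^0.52 = 0.33 / (0.016 + 0.104) = 0.33 / 0.120 = 2.7500
k* = 2.7500^(1/0.52) ≈ 6.9963
y* = (k*)^α = 6.9963^0.48 ≈ 2.5441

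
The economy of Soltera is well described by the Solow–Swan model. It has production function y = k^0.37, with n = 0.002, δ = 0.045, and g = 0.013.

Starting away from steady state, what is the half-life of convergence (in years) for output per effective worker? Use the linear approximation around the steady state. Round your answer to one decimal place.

about 18.3 years

Near the steady state the convergence rate is λ = (1 − α)(n + g + δ).
λ = (1 − 0.37) × 0.060 = 0.63 × 0.060 = 0.0378
Half-life = ln 2 / λ = 0.6931 / 0.0378 ≈ 18.34 years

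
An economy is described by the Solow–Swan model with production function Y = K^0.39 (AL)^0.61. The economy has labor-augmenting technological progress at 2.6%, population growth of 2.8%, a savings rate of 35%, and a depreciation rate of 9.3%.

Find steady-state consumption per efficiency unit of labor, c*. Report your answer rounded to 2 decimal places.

c* ≈ 1.13

Steady state requires s·f(k) = (n + g + δ)·k, i.e. s·k^α = (n + g + δ)·k.
Dividing both sides by k: k^(1−α) = s / (n + g + δ).
k^0.61 = 0.35 / (0.028 + 0.026 + 0.093) = 0.35 / 0.147 = 2.3810
k* = 2.3810^(1/0.61) ≈ 4.1461
y* = (k*)^α = 4.1461^0.39 ≈ 1.7413
c* = (1 − s)·y* = (1 − 0.35) × 1.7413 ≈ 1.1318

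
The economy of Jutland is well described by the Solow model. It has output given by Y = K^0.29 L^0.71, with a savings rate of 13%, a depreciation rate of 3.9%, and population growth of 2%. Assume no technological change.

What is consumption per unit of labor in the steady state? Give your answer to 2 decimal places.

Steady state requires s·f(k) = (n + δ)·k, i.e. s·k^α = (n + δ)·k.
Dividing both sides by k: k^(1−α) = s / (n + δ).
k^0.71 = 0.13 / (0.020 + 0.039) = 0.13 / 0.059 = 2.2034
k* = 2.2034^(1/0.71) ≈ 3.0425
y* = (k*)^α = 3.0425^0.29 ≈ 1.3808
c* = (1 − s)·y* = (1 − 0.13) × 1.3808 ≈ 1.2013

c* ≈ 1.20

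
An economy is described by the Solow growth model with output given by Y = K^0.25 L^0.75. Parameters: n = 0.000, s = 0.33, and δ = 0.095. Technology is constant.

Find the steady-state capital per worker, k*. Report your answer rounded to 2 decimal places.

k* ≈ 5.26

Steady state requires s·f(k) = (n + δ)·k, i.e. s·k^α = (n + δ)·k.
Rearranging, k^(1−α) = s / (n + δ).
k^0.75 = 0.33 / (0.000 + 0.095) = 0.33 / 0.095 = 3.4737
k* = 3.4737^(1/0.75) ≈ 5.2609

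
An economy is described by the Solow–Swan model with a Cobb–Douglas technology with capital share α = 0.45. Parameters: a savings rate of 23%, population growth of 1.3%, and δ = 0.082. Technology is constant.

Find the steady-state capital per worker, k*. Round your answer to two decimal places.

k* = 4.99

At the steady state, Δk = 0, so s·k^α = (n + δ)·k.
Dividing both sides by k: k^(1−α) = s / (n + δ).
k^0.55 = 0.23 / (0.013 + 0.082) = 0.23 / 0.095 = 2.4211
k* = 2.4211^(1/0.55) ≈ 4.9912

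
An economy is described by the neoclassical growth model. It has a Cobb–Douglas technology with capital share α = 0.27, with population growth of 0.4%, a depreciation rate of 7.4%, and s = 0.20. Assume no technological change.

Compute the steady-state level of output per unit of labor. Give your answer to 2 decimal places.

y* = 1.42

In steady state, investment equals break-even investment: s·k^α = (n + δ)·k.
Dividing both sides by k: k^(1−α) = s / (n + δ).
k^0.73 = 0.20 / (0.004 + 0.074) = 0.20 / 0.078 = 2.5641
k* = 2.5641^(1/0.73) ≈ 3.6323
y* = (k*)^α = 3.6323^0.27 ≈ 1.4166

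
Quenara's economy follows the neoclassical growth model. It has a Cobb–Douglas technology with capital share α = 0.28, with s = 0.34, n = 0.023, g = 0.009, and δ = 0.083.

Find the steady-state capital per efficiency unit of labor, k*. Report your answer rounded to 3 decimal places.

Steady state requires s·f(k) = (n + g + δ)·k, i.e. s·k^α = (n + g + δ)·k.
Rearranging, k^(1−α) = s / (n + g + δ).
k^0.72 = 0.34 / (0.023 + 0.009 + 0.083) = 0.34 / 0.115 = 2.9565
k* = 2.9565^(1/0.72) ≈ 4.5067

k* ≈ 4.507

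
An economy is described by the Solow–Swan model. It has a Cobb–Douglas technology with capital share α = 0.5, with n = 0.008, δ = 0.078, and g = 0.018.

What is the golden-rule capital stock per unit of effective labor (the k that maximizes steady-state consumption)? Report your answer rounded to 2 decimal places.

The golden rule sets f'(k) = n + g + δ, i.e. α·k^(α−1) = n + g + δ.
So k^(1−α) = α / (n + g + δ) = 0.5 / 0.104 = 4.8077.
k_gold = 4.8077^(1/0.5) ≈ 23.1140

k_gold ≈ 23.11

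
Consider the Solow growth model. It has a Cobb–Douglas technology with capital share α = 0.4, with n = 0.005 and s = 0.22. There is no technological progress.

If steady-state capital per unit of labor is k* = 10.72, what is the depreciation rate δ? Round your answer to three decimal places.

At the steady state, Δk = 0, so s·k^α = (n + δ)·k.
So s / (n + δ) = (k*)^(1−α) = 10.72^0.6 = 4.1507.
Therefore n + δ = s / 4.1507 = 0.22 / 4.1507 = 0.0530, so δ = 0.0530 − 0.005 = 0.0480.

δ ≈ 0.048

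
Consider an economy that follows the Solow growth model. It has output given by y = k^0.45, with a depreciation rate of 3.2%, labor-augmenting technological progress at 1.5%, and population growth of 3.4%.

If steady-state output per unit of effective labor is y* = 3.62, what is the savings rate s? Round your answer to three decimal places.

s ≈ 0.390

Steady state requires s·f(k) = (n + g + δ)·k, i.e. s·k^α = (n + g + δ)·k.
Since y* = [s/(n + g + δ)]^(α/(1−α)), we have s/(n + g + δ) = (y*)^((1−α)/α) = 3.62^1.2222 = 4.8179.
Therefore s = 4.8179 × (n + g + δ) = 4.8179 × 0.081 = 0.3902.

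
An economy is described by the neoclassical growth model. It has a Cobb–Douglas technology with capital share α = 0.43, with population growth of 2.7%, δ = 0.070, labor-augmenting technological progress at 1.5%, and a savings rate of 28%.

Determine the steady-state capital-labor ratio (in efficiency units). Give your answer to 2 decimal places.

k* ≈ 4.99

Steady state requires s·f(k) = (n + g + δ)·k, i.e. s·k^α = (n + g + δ)·k.
Rearranging, k^(1−α) = s / (n + g + δ).
k^0.57 = 0.28 / (0.027 + 0.015 + 0.070) = 0.28 / 0.112 = 2.5000
k* = 2.5000^(1/0.57) ≈ 4.9905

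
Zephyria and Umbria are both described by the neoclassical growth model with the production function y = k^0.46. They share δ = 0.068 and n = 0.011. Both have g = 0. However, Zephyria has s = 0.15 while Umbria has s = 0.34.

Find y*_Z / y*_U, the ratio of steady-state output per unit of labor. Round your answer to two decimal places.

ratio ≈ 0.50

Steady-state y* = [s/(n + δ)]^(α/(1−α)), so the ratio is [ (s_Z/(n + δ)_Z) / (s_U/(n + δ)_U) ]^0.8519.
s_Z/(n + δ)_Z = 0.15/0.079 = 1.8987; s_U/(n + δ)_U = 0.34/0.079 = 4.3038.
Ratio = (1.8987/4.3038)^0.8519 = 0.4412^0.8519 ≈ 0.4980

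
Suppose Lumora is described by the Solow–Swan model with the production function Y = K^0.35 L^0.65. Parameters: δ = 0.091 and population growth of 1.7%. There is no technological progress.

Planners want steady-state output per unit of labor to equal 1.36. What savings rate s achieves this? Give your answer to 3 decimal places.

s ≈ 0.191

In steady state, investment equals break-even investment: s·k^α = (n + δ)·k.
Since y* = [s/(n + δ)]^(α/(1−α)), we have s/(n + δ) = (y*)^((1−α)/α) = 1.36^1.8571 = 1.7701.
Therefore s = 1.7701 × (n + δ) = 1.7701 × 0.108 = 0.1912.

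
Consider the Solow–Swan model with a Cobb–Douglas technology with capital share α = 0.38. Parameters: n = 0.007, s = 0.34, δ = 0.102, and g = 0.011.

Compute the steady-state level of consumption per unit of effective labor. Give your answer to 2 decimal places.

c* ≈ 1.25

In steady state, investment equals break-even investment: s·k^α = (n + g + δ)·k.
Dividing both sides by k: k^(1−α) = s / (n + g + δ).
k^0.62 = 0.34 / (0.007 + 0.011 + 0.102) = 0.34 / 0.120 = 2.8333
k* = 2.8333^(1/0.62) ≈ 5.3642
y* = (k*)^α = 5.3642^0.38 ≈ 1.8933
c* = (1 − s)·y* = (1 − 0.34) × 1.8933 ≈ 1.2496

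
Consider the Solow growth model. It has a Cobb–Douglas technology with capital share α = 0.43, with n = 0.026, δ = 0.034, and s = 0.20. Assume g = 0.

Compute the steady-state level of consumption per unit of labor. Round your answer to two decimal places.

c* ≈ 1.98

Steady state requires s·f(k) = (n + δ)·k, i.e. s·k^α = (n + δ)·k.
Rearranging, k^(1−α) = s / (n + δ).
k^0.57 = 0.20 / (0.026 + 0.034) = 0.20 / 0.060 = 3.3333
k* = 3.3333^(1/0.57) ≈ 8.2665
y* = (k*)^α = 8.2665^0.43 ≈ 2.4800
c* = (1 − s)·y* = (1 − 0.20) × 2.4800 ≈ 1.9840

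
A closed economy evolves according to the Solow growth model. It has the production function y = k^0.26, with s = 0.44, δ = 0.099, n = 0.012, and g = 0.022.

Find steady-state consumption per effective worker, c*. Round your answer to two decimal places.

c* ≈ 0.85

Steady state requires s·f(k) = (n + g + δ)·k, i.e. s·k^α = (n + g + δ)·k.
Rearranging, k^(1−α) = s / (n + g + δ).
k^0.74 = 0.44 / (0.012 + 0.022 + 0.099) = 0.44 / 0.133 = 3.3083
k* = 3.3083^(1/0.74) ≈ 5.0370
y* = (k*)^α = 5.0370^0.26 ≈ 1.5225
c* = (1 − s)·y* = (1 − 0.44) × 1.5225 ≈ 0.8526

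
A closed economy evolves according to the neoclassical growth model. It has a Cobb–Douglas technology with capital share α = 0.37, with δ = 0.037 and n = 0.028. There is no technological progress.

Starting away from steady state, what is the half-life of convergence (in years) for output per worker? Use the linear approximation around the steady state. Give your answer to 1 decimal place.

t_½ ≈ 16.9 years

Near the steady state the convergence rate is λ = (1 − α)(n + δ).
λ = (1 − 0.37) × 0.065 = 0.63 × 0.065 = 0.04095
Half-life = ln 2 / λ = 0.6931 / 0.04095 ≈ 16.93 years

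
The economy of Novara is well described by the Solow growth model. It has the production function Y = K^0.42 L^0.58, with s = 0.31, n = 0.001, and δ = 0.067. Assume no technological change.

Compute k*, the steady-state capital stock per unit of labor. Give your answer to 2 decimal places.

k* ≈ 13.68

At the steady state, Δk = 0, so s·k^α = (n + δ)·k.
Rearranging, k^(1−α) = s / (n + δ).
k^0.58 = 0.31 / (0.001 + 0.067) = 0.31 / 0.068 = 4.5588
k* = 4.5588^(1/0.58) ≈ 13.6757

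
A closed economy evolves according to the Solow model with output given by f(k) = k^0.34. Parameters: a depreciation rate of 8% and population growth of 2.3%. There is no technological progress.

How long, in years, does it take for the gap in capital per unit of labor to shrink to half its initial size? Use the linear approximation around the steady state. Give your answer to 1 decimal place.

about 10.2 years

Near the steady state the convergence rate is λ = (1 − α)(n + δ).
λ = (1 − 0.34) × 0.103 = 0.66 × 0.103 = 0.06798
Half-life = ln 2 / λ = 0.6931 / 0.06798 ≈ 10.20 years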